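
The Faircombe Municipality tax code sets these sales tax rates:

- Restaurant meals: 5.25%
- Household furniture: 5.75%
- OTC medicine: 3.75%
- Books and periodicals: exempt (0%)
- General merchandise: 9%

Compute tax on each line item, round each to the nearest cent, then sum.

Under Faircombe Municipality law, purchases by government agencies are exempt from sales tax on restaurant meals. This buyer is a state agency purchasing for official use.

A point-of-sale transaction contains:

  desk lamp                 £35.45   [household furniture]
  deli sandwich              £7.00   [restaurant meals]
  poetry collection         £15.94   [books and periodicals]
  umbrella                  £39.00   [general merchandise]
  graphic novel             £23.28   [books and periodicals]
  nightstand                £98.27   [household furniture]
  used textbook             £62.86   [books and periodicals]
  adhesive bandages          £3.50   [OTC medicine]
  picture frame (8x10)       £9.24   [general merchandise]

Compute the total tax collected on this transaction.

Desk lamp £35.45: household furniture → 5.75% → £2.04
Deli sandwich £7.00: restaurant meals, buyer-exempt → 0% → £0.00
Poetry collection £15.94: books and periodicals → 0% → £0.00
Umbrella £39.00: general merchandise → 9% → £3.51
Graphic novel £23.28: books and periodicals → 0% → £0.00
Nightstand £98.27: household furniture → 5.75% → £5.65
Used textbook £62.86: books and periodicals → 0% → £0.00
Adhesive bandages £3.50: OTC medicine → 3.75% → £0.13
Picture frame (8x10) £9.24: general merchandise → 9% → £0.83
Total tax = £2.04 + £3.51 + £5.65 + £0.13 + £0.83 = £12.16

£12.16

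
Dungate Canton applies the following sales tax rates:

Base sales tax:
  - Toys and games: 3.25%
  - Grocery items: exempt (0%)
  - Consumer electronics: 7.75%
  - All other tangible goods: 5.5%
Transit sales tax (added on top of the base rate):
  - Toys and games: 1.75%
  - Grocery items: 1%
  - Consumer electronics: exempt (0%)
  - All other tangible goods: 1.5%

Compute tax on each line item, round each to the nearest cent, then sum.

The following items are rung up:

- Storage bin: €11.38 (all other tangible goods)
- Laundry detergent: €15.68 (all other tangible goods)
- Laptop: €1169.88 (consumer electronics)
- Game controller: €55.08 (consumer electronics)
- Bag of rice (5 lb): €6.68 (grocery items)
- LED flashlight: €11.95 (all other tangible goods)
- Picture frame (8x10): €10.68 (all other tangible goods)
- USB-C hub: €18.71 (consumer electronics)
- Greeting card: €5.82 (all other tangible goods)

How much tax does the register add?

Storage bin €11.38: all other tangible goods → 5.5% + 1.5% transit = 7% → €0.80
Laundry detergent €15.68: all other tangible goods → 5.5% + 1.5% transit = 7% → €1.10
Laptop €1169.88: consumer electronics → 7.75% + 0% transit = 7.75% → €90.67
Game controller €55.08: consumer electronics → 7.75% + 0% transit = 7.75% → €4.27
Bag of rice (5 lb) €6.68: grocery items → 0% + 1% transit = 1% → €0.07
LED flashlight €11.95: all other tangible goods → 5.5% + 1.5% transit = 7% → €0.84
Picture frame (8x10) €10.68: all other tangible goods → 5.5% + 1.5% transit = 7% → €0.75
USB-C hub €18.71: consumer electronics → 7.75% + 0% transit = 7.75% → €1.45
Greeting card €5.82: all other tangible goods → 5.5% + 1.5% transit = 7% → €0.41
Total tax = €0.80 + €1.10 + €90.67 + €4.27 + €0.07 + €0.84 + €0.75 + €1.45 + €0.41 = €100.36

€100.36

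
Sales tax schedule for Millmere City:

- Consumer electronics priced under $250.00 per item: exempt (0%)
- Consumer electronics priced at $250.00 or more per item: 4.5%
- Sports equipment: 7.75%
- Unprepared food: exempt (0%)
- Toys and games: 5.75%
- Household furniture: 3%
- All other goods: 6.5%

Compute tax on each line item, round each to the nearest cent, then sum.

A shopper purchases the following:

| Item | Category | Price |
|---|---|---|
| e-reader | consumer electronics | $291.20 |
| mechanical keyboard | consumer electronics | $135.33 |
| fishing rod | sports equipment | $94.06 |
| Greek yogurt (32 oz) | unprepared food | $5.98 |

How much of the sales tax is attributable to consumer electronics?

E-reader $291.20: consumer electronics, $250.00 or more → 4.5% → $13.10
Mechanical keyboard $135.33: consumer electronics, under $250.00 → 0% → $0.00
Tax on consumer electronics = $13.10 + $0.00 = $13.10

$13.10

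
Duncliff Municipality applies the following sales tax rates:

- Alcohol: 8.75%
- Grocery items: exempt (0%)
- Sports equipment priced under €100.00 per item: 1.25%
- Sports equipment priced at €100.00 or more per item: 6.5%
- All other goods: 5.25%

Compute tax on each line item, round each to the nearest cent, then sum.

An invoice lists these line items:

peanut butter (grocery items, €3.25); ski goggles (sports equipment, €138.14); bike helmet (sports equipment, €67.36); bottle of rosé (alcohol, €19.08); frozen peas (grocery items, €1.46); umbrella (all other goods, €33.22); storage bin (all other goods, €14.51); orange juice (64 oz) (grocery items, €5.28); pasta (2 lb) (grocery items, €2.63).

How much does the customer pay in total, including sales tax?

Peanut butter €3.25: grocery items → 0% → €0.00
Ski goggles €138.14: sports equipment, €100.00 or more → 6.5% → €8.98
Bike helmet €67.36: sports equipment, under €100.00 → 1.25% → €0.84
Bottle of rosé €19.08: alcohol → 8.75% → €1.67
Frozen peas €1.46: grocery items → 0% → €0.00
Umbrella €33.22: all other goods → 5.25% → €1.74
Storage bin €14.51: all other goods → 5.25% → €0.76
Orange juice (64 oz) €5.28: grocery items → 0% → €0.00
Pasta (2 lb) €2.63: grocery items → 0% → €0.00
Subtotal = €284.93; tax = €13.99; total due = €298.92

€298.92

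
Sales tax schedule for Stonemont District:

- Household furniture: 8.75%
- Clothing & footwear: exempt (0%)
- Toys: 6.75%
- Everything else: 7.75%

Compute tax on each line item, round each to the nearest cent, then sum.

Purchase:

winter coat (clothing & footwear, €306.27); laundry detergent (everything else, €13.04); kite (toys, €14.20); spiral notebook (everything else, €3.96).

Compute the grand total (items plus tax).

Winter coat €306.27: clothing & footwear → 0% → €0.00
Laundry detergent €13.04: everything else → 7.75% → €1.01
Kite €14.20: toys → 6.75% → €0.96
Spiral notebook €3.96: everything else → 7.75% → €0.31
Subtotal = €337.47; tax = €2.28; total due = €339.75

€339.75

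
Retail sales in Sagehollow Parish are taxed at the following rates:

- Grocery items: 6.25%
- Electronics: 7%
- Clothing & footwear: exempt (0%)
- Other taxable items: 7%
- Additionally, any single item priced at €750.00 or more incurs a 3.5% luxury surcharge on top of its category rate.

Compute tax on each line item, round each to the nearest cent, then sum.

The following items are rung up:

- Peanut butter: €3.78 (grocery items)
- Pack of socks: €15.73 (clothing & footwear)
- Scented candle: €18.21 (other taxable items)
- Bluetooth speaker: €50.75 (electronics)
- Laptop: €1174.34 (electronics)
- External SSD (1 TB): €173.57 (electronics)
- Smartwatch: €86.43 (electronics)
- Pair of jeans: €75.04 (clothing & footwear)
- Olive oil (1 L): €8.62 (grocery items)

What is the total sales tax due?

€147.11

Peanut butter €3.78: grocery items → 6.25% → €0.24
Pack of socks €15.73: clothing & footwear → 0% → €0.00
Scented candle €18.21: other taxable items → 7% → €1.27
Bluetooth speaker €50.75: electronics → 7% → €3.55
Laptop €1174.34: electronics → 7% + 3.5% surcharge = 10.5% → €123.31
External SSD (1 TB) €173.57: electronics → 7% → €12.15
Smartwatch €86.43: electronics → 7% → €6.05
Pair of jeans €75.04: clothing & footwear → 0% → €0.00
Olive oil (1 L) €8.62: grocery items → 6.25% → €0.54
Total tax = €0.24 + €1.27 + €3.55 + €123.31 + €12.15 + €6.05 + €0.54 = €147.11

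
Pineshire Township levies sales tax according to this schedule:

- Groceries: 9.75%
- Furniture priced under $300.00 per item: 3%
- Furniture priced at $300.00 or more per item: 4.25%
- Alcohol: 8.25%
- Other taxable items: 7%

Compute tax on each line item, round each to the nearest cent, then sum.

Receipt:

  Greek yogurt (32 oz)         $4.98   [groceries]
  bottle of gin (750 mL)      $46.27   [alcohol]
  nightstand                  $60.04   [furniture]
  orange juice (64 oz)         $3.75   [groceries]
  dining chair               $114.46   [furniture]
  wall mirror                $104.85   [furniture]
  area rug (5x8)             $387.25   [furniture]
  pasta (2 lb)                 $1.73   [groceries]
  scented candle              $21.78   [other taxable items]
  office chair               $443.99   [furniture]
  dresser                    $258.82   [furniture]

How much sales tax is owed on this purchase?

Greek yogurt (32 oz) $4.98: groceries → 9.75% → $0.49
Bottle of gin (750 mL) $46.27: alcohol → 8.25% → $3.82
Nightstand $60.04: furniture, under $300.00 → 3% → $1.80
Orange juice (64 oz) $3.75: groceries → 9.75% → $0.37
Dining chair $114.46: furniture, under $300.00 → 3% → $3.43
Wall mirror $104.85: furniture, under $300.00 → 3% → $3.15
Area rug (5x8) $387.25: furniture, $300.00 or more → 4.25% → $16.46
Pasta (2 lb) $1.73: groceries → 9.75% → $0.17
Scented candle $21.78: other taxable items → 7% → $1.52
Office chair $443.99: furniture, $300.00 or more → 4.25% → $18.87
Dresser $258.82: furniture, under $300.00 → 3% → $7.76
Total tax = $0.49 + $3.82 + $1.80 + $0.37 + $3.43 + $3.15 + $16.46 + $0.17 + $1.52 + $18.87 + $7.76 = $57.84

$57.84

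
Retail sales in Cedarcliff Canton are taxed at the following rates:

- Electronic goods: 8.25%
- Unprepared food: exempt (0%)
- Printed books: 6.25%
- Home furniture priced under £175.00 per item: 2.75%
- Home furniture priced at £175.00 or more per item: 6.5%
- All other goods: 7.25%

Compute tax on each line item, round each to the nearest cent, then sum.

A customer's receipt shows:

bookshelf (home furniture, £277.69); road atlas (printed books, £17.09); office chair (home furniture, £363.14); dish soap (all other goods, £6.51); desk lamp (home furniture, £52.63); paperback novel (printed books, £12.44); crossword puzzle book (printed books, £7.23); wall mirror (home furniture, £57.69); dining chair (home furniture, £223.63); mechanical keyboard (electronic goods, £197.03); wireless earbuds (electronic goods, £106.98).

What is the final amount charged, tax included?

£1409.14

Bookshelf £277.69: home furniture, £175.00 or more → 6.5% → £18.05
Road atlas £17.09: printed books → 6.25% → £1.07
Office chair £363.14: home furniture, £175.00 or more → 6.5% → £23.60
Dish soap £6.51: all other goods → 7.25% → £0.47
Desk lamp £52.63: home furniture, under £175.00 → 2.75% → £1.45
Paperback novel £12.44: printed books → 6.25% → £0.78
Crossword puzzle book £7.23: printed books → 6.25% → £0.45
Wall mirror £57.69: home furniture, under £175.00 → 2.75% → £1.59
Dining chair £223.63: home furniture, £175.00 or more → 6.5% → £14.54
Mechanical keyboard £197.03: electronic goods → 8.25% → £16.25
Wireless earbuds £106.98: electronic goods → 8.25% → £8.83
Subtotal = £1322.06; tax = £87.08; total due = £1409.14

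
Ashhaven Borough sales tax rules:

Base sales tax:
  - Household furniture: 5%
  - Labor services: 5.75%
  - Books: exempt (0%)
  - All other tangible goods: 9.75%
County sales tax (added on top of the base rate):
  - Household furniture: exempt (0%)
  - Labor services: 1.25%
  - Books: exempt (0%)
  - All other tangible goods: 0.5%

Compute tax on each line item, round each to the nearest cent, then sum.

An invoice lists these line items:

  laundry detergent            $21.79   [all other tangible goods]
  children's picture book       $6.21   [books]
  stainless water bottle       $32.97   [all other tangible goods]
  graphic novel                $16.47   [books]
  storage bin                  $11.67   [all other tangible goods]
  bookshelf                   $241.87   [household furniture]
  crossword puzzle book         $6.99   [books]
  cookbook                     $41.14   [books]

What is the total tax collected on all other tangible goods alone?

$6.81

Laundry detergent $21.79: all other tangible goods → 9.75% + 0.5% county = 10.25% → $2.23
Stainless water bottle $32.97: all other tangible goods → 9.75% + 0.5% county = 10.25% → $3.38
Storage bin $11.67: all other tangible goods → 9.75% + 0.5% county = 10.25% → $1.20
Tax on all other tangible goods = $2.23 + $3.38 + $1.20 = $6.81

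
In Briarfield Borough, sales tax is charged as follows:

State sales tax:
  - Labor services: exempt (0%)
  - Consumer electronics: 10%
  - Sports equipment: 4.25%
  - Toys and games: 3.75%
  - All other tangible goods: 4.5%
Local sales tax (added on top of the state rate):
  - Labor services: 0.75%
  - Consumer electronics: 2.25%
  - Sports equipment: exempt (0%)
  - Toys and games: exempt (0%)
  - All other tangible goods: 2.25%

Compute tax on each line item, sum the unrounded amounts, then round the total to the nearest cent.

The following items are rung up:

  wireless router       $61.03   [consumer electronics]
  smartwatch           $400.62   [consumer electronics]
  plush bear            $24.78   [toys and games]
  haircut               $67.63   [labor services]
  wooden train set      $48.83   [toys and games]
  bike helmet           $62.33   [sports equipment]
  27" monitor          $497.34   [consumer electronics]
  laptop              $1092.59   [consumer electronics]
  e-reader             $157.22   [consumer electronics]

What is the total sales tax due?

$276.49

Wireless router $61.03: consumer electronics → 10% + 2.25% local = 12.25% → $7.476175
Smartwatch $400.62: consumer electronics → 10% + 2.25% local = 12.25% → $49.07595
Plush bear $24.78: toys and games → 3.75% + 0% local = 3.75% → $0.92925
Haircut $67.63: labor services → 0% + 0.75% local = 0.75% → $0.507225
Wooden train set $48.83: toys and games → 3.75% + 0% local = 3.75% → $1.831125
Bike helmet $62.33: sports equipment → 4.25% + 0% local = 4.25% → $2.649025
27" monitor $497.34: consumer electronics → 10% + 2.25% local = 12.25% → $60.92415
Laptop $1092.59: consumer electronics → 10% + 2.25% local = 12.25% → $133.842275
E-reader $157.22: consumer electronics → 10% + 2.25% local = 12.25% → $19.25945
Unrounded tax sum = $276.494625 → $276.49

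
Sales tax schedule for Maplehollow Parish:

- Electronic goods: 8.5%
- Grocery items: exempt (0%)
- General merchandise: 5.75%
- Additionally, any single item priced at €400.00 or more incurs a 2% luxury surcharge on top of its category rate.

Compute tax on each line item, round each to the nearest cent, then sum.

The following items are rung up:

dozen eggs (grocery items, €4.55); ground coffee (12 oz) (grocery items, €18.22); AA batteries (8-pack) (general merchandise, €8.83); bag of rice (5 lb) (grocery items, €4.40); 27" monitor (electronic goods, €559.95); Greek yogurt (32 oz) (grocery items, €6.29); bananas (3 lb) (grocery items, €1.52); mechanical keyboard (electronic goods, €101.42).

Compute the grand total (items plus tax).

€773.10

Dozen eggs €4.55: grocery items → 0% → €0.00
Ground coffee (12 oz) €18.22: grocery items → 0% → €0.00
AA batteries (8-pack) €8.83: general merchandise → 5.75% → €0.51
Bag of rice (5 lb) €4.40: grocery items → 0% → €0.00
27" monitor €559.95: electronic goods → 8.5% + 2% surcharge = 10.5% → €58.79
Greek yogurt (32 oz) €6.29: grocery items → 0% → €0.00
Bananas (3 lb) €1.52: grocery items → 0% → €0.00
Mechanical keyboard €101.42: electronic goods → 8.5% → €8.62
Subtotal = €705.18; tax = €67.92; total due = €773.10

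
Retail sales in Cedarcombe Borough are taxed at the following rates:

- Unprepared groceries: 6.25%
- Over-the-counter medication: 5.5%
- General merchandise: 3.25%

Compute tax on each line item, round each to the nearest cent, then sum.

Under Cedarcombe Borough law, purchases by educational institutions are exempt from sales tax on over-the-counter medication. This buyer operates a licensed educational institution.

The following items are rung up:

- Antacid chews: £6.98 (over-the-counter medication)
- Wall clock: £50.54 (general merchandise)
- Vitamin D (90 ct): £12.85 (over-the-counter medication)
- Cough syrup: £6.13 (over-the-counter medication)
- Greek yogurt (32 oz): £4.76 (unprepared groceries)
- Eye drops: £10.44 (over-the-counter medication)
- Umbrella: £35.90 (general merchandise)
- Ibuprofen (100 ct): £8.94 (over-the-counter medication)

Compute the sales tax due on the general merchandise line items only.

£2.81

Wall clock £50.54: general merchandise → 3.25% → £1.64
Umbrella £35.90: general merchandise → 3.25% → £1.17
Tax on general merchandise = £1.64 + £1.17 = £2.81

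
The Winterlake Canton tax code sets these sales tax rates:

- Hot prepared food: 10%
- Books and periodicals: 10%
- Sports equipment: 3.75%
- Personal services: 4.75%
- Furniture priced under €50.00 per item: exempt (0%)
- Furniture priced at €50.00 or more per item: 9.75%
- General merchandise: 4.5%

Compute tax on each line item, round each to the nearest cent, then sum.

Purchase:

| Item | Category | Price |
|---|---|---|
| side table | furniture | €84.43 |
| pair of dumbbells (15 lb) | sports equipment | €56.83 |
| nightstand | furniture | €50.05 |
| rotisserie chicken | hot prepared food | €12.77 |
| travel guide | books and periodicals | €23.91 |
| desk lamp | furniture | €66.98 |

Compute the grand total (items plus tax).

€320.41

Side table €84.43: furniture, €50.00 or more → 9.75% → €8.23
Pair of dumbbells (15 lb) €56.83: sports equipment → 3.75% → €2.13
Nightstand €50.05: furniture, €50.00 or more → 9.75% → €4.88
Rotisserie chicken €12.77: hot prepared food → 10% → €1.28
Travel guide €23.91: books and periodicals → 10% → €2.39
Desk lamp €66.98: furniture, €50.00 or more → 9.75% → €6.53
Subtotal = €294.97; tax = €25.44; total due = €320.41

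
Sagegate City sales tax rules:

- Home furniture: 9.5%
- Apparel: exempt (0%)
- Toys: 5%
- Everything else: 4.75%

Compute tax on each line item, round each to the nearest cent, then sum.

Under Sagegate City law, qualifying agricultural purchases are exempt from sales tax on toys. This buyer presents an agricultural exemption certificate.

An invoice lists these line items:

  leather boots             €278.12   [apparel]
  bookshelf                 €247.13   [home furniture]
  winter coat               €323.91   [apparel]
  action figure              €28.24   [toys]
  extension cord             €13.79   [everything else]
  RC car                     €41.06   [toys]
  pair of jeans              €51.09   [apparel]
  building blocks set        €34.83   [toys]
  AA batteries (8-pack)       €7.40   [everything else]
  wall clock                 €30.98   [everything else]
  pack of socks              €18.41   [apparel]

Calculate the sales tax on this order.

€25.96

Leather boots €278.12: apparel → 0% → €0.00
Bookshelf €247.13: home furniture → 9.5% → €23.48
Winter coat €323.91: apparel → 0% → €0.00
Action figure €28.24: toys, buyer-exempt → 0% → €0.00
Extension cord €13.79: everything else → 4.75% → €0.66
RC car €41.06: toys, buyer-exempt → 0% → €0.00
Pair of jeans €51.09: apparel → 0% → €0.00
Building blocks set €34.83: toys, buyer-exempt → 0% → €0.00
AA batteries (8-pack) €7.40: everything else → 4.75% → €0.35
Wall clock €30.98: everything else → 4.75% → €1.47
Pack of socks €18.41: apparel → 0% → €0.00
Total tax = €23.48 + €0.66 + €0.35 + €1.47 = €25.96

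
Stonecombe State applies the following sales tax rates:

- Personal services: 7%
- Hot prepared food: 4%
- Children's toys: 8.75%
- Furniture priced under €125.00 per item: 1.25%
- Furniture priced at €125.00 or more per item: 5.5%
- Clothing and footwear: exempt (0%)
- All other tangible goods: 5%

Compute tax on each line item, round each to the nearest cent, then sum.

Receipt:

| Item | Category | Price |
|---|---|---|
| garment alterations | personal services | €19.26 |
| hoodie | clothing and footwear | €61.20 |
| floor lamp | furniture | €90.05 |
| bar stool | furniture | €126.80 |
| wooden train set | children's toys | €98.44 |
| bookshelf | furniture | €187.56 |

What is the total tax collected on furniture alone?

€18.42

Floor lamp €90.05: furniture, under €125.00 → 1.25% → €1.13
Bar stool €126.80: furniture, €125.00 or more → 5.5% → €6.97
Bookshelf €187.56: furniture, €125.00 or more → 5.5% → €10.32
Tax on furniture = €1.13 + €6.97 + €10.32 = €18.42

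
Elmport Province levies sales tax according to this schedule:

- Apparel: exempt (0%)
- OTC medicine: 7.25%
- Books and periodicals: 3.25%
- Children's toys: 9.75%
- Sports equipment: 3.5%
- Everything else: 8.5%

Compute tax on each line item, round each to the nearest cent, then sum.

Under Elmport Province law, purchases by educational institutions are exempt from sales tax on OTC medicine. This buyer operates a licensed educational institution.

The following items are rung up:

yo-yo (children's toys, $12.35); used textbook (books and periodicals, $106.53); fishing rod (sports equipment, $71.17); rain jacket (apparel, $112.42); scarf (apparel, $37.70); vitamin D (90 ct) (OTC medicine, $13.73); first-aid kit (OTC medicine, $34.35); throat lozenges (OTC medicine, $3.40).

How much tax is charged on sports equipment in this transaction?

$2.49

Fishing rod $71.17: sports equipment → 3.5% → $2.49
Tax on sports equipment = $2.49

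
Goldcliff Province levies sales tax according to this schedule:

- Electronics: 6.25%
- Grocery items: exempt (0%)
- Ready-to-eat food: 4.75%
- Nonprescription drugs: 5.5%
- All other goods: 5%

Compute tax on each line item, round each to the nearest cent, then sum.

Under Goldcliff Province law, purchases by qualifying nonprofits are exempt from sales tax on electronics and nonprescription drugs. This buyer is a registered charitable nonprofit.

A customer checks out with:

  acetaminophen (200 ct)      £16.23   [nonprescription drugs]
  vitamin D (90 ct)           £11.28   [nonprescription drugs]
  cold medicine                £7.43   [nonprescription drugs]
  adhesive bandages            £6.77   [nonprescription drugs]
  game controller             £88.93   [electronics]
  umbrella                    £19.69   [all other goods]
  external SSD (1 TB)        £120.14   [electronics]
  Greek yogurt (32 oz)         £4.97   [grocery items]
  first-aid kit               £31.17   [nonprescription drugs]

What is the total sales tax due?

£0.98

Acetaminophen (200 ct) £16.23: nonprescription drugs, buyer-exempt → 0% → £0.00
Vitamin D (90 ct) £11.28: nonprescription drugs, buyer-exempt → 0% → £0.00
Cold medicine £7.43: nonprescription drugs, buyer-exempt → 0% → £0.00
Adhesive bandages £6.77: nonprescription drugs, buyer-exempt → 0% → £0.00
Game controller £88.93: electronics, buyer-exempt → 0% → £0.00
Umbrella £19.69: all other goods → 5% → £0.98
External SSD (1 TB) £120.14: electronics, buyer-exempt → 0% → £0.00
Greek yogurt (32 oz) £4.97: grocery items → 0% → £0.00
First-aid kit £31.17: nonprescription drugs, buyer-exempt → 0% → £0.00
Total tax = £0.98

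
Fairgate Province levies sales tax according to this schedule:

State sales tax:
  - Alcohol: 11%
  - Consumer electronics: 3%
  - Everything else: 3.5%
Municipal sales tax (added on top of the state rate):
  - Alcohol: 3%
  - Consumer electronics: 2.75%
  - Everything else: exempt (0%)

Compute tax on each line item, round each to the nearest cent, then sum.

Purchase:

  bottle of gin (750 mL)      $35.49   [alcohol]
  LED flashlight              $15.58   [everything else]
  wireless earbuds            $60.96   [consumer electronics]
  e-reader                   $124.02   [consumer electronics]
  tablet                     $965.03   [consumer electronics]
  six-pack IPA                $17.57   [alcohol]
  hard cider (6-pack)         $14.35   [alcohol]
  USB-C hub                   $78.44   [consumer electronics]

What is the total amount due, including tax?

$1392.07

Bottle of gin (750 mL) $35.49: alcohol → 11% + 3% municipal = 14% → $4.97
LED flashlight $15.58: everything else → 3.5% + 0% municipal = 3.5% → $0.55
Wireless earbuds $60.96: consumer electronics → 3% + 2.75% municipal = 5.75% → $3.51
E-reader $124.02: consumer electronics → 3% + 2.75% municipal = 5.75% → $7.13
Tablet $965.03: consumer electronics → 3% + 2.75% municipal = 5.75% → $55.49
Six-pack IPA $17.57: alcohol → 11% + 3% municipal = 14% → $2.46
Hard cider (6-pack) $14.35: alcohol → 11% + 3% municipal = 14% → $2.01
USB-C hub $78.44: consumer electronics → 3% + 2.75% municipal = 5.75% → $4.51
Subtotal = $1311.44; tax = $80.63; total due = $1392.07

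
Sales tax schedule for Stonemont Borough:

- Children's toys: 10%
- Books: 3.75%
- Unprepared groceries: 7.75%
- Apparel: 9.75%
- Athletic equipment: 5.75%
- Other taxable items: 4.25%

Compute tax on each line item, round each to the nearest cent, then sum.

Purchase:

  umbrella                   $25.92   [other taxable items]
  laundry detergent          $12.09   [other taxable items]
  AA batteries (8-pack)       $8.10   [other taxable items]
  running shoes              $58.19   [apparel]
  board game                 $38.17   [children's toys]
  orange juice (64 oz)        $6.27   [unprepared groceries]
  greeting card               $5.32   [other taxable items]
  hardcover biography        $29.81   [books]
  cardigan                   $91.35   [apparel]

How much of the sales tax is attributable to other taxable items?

$2.18

Umbrella $25.92: other taxable items → 4.25% → $1.10
Laundry detergent $12.09: other taxable items → 4.25% → $0.51
AA batteries (8-pack) $8.10: other taxable items → 4.25% → $0.34
Greeting card $5.32: other taxable items → 4.25% → $0.23
Tax on other taxable items = $1.10 + $0.51 + $0.34 + $0.23 = $2.18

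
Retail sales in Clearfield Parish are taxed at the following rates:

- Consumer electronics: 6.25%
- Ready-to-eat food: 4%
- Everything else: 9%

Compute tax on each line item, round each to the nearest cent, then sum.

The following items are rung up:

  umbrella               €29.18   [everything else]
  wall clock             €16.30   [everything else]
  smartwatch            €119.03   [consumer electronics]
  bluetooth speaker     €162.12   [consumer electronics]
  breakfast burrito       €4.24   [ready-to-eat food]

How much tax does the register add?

€21.84

Umbrella €29.18: everything else → 9% → €2.63
Wall clock €16.30: everything else → 9% → €1.47
Smartwatch €119.03: consumer electronics → 6.25% → €7.44
Bluetooth speaker €162.12: consumer electronics → 6.25% → €10.13
Breakfast burrito €4.24: ready-to-eat food → 4% → €0.17
Total tax = €2.63 + €1.47 + €7.44 + €10.13 + €0.17 = €21.84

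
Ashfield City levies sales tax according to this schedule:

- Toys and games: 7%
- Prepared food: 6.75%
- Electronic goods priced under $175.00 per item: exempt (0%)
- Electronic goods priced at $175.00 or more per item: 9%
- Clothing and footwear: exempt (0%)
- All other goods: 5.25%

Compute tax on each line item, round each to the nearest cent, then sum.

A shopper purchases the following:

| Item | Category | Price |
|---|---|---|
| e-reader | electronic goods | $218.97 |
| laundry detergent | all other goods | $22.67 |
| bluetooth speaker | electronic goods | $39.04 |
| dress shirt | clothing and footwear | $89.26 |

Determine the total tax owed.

E-reader $218.97: electronic goods, $175.00 or more → 9% → $19.71
Laundry detergent $22.67: all other goods → 5.25% → $1.19
Bluetooth speaker $39.04: electronic goods, under $175.00 → 0% → $0.00
Dress shirt $89.26: clothing and footwear → 0% → $0.00
Total tax = $19.71 + $1.19 = $20.90

$20.90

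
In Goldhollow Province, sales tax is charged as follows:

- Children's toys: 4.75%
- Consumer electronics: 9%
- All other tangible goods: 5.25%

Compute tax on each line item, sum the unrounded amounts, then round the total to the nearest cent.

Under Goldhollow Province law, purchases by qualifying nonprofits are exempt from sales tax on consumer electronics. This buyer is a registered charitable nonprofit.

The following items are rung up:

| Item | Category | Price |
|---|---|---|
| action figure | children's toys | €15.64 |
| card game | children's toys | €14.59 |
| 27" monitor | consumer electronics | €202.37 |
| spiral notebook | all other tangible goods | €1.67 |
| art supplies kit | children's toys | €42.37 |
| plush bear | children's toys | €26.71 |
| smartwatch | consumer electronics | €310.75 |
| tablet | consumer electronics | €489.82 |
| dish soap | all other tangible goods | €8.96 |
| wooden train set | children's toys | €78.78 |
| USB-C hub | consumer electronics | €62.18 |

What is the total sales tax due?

€9.02

Action figure €15.64: children's toys → 4.75% → €0.7429
Card game €14.59: children's toys → 4.75% → €0.693025
27" monitor €202.37: consumer electronics, buyer-exempt → 0% → €0.00
Spiral notebook €1.67: all other tangible goods → 5.25% → €0.087675
Art supplies kit €42.37: children's toys → 4.75% → €2.012575
Plush bear €26.71: children's toys → 4.75% → €1.268725
Smartwatch €310.75: consumer electronics, buyer-exempt → 0% → €0.00
Tablet €489.82: consumer electronics, buyer-exempt → 0% → €0.00
Dish soap €8.96: all other tangible goods → 5.25% → €0.4704
Wooden train set €78.78: children's toys → 4.75% → €3.74205
USB-C hub €62.18: consumer electronics, buyer-exempt → 0% → €0.00
Unrounded tax sum = €9.01735 → €9.02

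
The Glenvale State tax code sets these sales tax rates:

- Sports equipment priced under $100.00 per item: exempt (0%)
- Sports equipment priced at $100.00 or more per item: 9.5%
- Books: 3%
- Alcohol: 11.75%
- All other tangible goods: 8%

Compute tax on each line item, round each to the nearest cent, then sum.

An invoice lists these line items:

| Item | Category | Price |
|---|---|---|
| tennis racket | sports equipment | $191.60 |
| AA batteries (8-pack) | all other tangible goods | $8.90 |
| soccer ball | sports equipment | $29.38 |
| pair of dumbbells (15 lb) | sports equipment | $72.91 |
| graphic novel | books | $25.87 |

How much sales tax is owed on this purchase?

$19.69

Tennis racket $191.60: sports equipment, $100.00 or more → 9.5% → $18.20
AA batteries (8-pack) $8.90: all other tangible goods → 8% → $0.71
Soccer ball $29.38: sports equipment, under $100.00 → 0% → $0.00
Pair of dumbbells (15 lb) $72.91: sports equipment, under $100.00 → 0% → $0.00
Graphic novel $25.87: books → 3% → $0.78
Total tax = $18.20 + $0.71 + $0.78 = $19.69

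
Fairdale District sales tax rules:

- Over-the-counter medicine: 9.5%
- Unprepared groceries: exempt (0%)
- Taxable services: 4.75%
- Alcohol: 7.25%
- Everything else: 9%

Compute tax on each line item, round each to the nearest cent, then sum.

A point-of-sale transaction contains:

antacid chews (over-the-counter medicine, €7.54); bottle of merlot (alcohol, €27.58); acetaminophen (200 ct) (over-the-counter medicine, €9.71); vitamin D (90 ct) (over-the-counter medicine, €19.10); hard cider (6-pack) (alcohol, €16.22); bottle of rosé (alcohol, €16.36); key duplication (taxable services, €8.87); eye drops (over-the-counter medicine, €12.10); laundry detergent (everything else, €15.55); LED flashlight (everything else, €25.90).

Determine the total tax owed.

Antacid chews €7.54: over-the-counter medicine → 9.5% → €0.72
Bottle of merlot €27.58: alcohol → 7.25% → €2.00
Acetaminophen (200 ct) €9.71: over-the-counter medicine → 9.5% → €0.92
Vitamin D (90 ct) €19.10: over-the-counter medicine → 9.5% → €1.81
Hard cider (6-pack) €16.22: alcohol → 7.25% → €1.18
Bottle of rosé €16.36: alcohol → 7.25% → €1.19
Key duplication €8.87: taxable services → 4.75% → €0.42
Eye drops €12.10: over-the-counter medicine → 9.5% → €1.15
Laundry detergent €15.55: everything else → 9% → €1.40
LED flashlight €25.90: everything else → 9% → €2.33
Total tax = €0.72 + €2.00 + €0.92 + €1.81 + €1.18 + €1.19 + €0.42 + €1.15 + €1.40 + €2.33 = €13.12

€13.12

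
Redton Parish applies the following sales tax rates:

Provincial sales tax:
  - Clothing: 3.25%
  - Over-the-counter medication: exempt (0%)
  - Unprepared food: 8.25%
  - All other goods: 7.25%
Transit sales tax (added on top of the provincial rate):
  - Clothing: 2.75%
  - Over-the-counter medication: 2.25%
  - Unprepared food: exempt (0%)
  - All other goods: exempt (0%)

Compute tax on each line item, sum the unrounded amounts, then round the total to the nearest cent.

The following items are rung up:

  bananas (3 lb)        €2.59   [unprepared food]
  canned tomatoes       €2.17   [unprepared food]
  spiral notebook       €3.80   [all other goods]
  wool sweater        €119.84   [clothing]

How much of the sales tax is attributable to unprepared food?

Bananas (3 lb) €2.59: unprepared food → 8.25% + 0% transit = 8.25% → €0.213675
Canned tomatoes €2.17: unprepared food → 8.25% + 0% transit = 8.25% → €0.179025
Tax on unprepared food: unrounded sum = €0.3927 → €0.39

€0.39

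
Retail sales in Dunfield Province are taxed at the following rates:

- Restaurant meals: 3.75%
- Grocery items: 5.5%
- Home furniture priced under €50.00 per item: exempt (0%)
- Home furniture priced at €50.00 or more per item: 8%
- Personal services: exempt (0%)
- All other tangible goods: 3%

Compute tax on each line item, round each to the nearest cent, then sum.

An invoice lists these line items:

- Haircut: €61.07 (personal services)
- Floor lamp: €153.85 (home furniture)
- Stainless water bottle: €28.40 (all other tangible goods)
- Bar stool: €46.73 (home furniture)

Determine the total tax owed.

Haircut €61.07: personal services → 0% → €0.00
Floor lamp €153.85: home furniture, €50.00 or more → 8% → €12.31
Stainless water bottle €28.40: all other tangible goods → 3% → €0.85
Bar stool €46.73: home furniture, under €50.00 → 0% → €0.00
Total tax = €12.31 + €0.85 = €13.16

€13.16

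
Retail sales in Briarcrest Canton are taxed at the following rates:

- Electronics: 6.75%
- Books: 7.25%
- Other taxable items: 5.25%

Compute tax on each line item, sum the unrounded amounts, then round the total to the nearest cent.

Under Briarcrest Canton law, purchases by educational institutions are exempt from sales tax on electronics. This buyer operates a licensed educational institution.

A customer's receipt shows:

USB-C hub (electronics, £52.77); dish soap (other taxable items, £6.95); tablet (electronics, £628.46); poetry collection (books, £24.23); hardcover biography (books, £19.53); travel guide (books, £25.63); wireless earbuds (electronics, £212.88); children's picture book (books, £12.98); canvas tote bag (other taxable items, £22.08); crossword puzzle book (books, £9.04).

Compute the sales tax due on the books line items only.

Poetry collection £24.23: books → 7.25% → £1.756675
Hardcover biography £19.53: books → 7.25% → £1.415925
Travel guide £25.63: books → 7.25% → £1.858175
Children's picture book £12.98: books → 7.25% → £0.94105
Crossword puzzle book £9.04: books → 7.25% → £0.6554
Tax on books: unrounded sum = £6.627225 → £6.63

£6.63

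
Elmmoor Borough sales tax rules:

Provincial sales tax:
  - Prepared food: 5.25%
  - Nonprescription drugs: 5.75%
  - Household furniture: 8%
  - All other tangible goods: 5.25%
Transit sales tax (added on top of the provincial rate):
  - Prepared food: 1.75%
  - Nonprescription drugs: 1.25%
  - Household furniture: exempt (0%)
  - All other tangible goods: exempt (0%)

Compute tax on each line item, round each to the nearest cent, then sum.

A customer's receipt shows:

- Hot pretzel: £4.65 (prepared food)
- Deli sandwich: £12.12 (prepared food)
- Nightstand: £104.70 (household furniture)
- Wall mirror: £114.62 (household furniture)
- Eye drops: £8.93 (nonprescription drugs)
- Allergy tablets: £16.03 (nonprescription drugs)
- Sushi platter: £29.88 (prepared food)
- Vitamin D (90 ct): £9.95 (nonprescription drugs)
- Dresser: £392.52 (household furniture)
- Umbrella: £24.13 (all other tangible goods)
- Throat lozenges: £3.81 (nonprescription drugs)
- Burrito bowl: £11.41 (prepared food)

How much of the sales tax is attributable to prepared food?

Hot pretzel £4.65: prepared food → 5.25% + 1.75% transit = 7% → £0.33
Deli sandwich £12.12: prepared food → 5.25% + 1.75% transit = 7% → £0.85
Sushi platter £29.88: prepared food → 5.25% + 1.75% transit = 7% → £2.09
Burrito bowl £11.41: prepared food → 5.25% + 1.75% transit = 7% → £0.80
Tax on prepared food = £0.33 + £0.85 + £2.09 + £0.80 = £4.07

£4.07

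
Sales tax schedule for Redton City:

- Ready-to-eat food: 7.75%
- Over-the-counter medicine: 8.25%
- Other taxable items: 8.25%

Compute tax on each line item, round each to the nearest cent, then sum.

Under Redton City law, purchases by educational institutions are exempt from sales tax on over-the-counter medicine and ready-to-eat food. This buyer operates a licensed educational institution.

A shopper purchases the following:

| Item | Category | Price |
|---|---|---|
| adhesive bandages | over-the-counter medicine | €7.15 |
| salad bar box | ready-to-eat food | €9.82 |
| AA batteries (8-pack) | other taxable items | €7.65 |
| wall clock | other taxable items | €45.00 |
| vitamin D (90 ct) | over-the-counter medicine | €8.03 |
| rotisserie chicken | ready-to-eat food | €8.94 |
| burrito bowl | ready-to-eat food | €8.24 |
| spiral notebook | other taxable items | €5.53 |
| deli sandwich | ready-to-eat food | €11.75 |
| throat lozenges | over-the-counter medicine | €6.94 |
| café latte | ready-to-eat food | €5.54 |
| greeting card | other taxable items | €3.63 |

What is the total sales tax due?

Adhesive bandages €7.15: over-the-counter medicine, buyer-exempt → 0% → €0.00
Salad bar box €9.82: ready-to-eat food, buyer-exempt → 0% → €0.00
AA batteries (8-pack) €7.65: other taxable items → 8.25% → €0.63
Wall clock €45.00: other taxable items → 8.25% → €3.71
Vitamin D (90 ct) €8.03: over-the-counter medicine, buyer-exempt → 0% → €0.00
Rotisserie chicken €8.94: ready-to-eat food, buyer-exempt → 0% → €0.00
Burrito bowl €8.24: ready-to-eat food, buyer-exempt → 0% → €0.00
Spiral notebook €5.53: other taxable items → 8.25% → €0.46
Deli sandwich €11.75: ready-to-eat food, buyer-exempt → 0% → €0.00
Throat lozenges €6.94: over-the-counter medicine, buyer-exempt → 0% → €0.00
Café latte €5.54: ready-to-eat food, buyer-exempt → 0% → €0.00
Greeting card €3.63: other taxable items → 8.25% → €0.30
Total tax = €0.63 + €3.71 + €0.46 + €0.30 = €5.10

€5.10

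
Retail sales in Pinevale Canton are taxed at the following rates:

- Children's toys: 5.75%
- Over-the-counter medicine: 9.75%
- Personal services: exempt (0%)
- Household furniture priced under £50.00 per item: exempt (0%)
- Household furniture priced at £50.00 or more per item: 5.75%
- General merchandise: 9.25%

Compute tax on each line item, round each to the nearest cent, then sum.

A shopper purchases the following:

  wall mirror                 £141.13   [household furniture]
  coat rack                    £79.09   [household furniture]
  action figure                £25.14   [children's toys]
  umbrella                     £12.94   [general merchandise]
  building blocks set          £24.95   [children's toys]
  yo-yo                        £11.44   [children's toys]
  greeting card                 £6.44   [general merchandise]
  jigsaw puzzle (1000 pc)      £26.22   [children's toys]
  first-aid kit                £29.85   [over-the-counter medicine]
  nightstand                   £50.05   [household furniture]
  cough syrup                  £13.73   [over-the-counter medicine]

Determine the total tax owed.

Wall mirror £141.13: household furniture, £50.00 or more → 5.75% → £8.11
Coat rack £79.09: household furniture, £50.00 or more → 5.75% → £4.55
Action figure £25.14: children's toys → 5.75% → £1.45
Umbrella £12.94: general merchandise → 9.25% → £1.20
Building blocks set £24.95: children's toys → 5.75% → £1.43
Yo-yo £11.44: children's toys → 5.75% → £0.66
Greeting card £6.44: general merchandise → 9.25% → £0.60
Jigsaw puzzle (1000 pc) £26.22: children's toys → 5.75% → £1.51
First-aid kit £29.85: over-the-counter medicine → 9.75% → £2.91
Nightstand £50.05: household furniture, £50.00 or more → 5.75% → £2.88
Cough syrup £13.73: over-the-counter medicine → 9.75% → £1.34
Total tax = £8.11 + £4.55 + £1.45 + £1.20 + £1.43 + £0.66 + £0.60 + £1.51 + £2.91 + £2.88 + £1.34 = £26.64

£26.64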